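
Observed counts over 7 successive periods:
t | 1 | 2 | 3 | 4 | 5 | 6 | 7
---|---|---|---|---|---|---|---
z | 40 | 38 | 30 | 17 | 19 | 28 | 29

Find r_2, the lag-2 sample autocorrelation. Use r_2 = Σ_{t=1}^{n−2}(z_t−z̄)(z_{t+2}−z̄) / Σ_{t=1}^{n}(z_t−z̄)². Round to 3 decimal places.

Mean z̄ = (40 + 38 + 30 + 17 + 19 + 28 + 29)/7 = 28.7143
Σ(z_t−z̄)(z_{t+2}−z̄) = (14.5102) + (-108.7755) + (-12.4898) + (8.3673) + (-2.7755) = -101.1633
Denominator Σ(z_t−z̄)² = 447.4286
r_2 = -101.1633 / 447.4286 = -0.226

-0.226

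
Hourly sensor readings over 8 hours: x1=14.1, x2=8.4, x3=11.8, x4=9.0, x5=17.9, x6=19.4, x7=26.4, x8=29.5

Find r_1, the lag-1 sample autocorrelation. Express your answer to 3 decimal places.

0.581

Mean x̄ = (14.1 + 8.4 + 11.8 + 9.0 + 17.9 + 19.4 + 26.4 + 29.5)/8 = 17.0625
Σ(x_t−x̄)(x_{t+1}−x̄) = (25.6627) + (45.5864) + (42.4289) + (-6.7523) + (1.9577) + (21.8264) + (116.1352) = 246.8448
Denominator Σ(x_t−x̄)² = 424.5588
r_1 = 246.8448 / 424.5588 = 0.581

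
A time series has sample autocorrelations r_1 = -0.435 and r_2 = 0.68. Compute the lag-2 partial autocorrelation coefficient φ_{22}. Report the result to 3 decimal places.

φ_{22} = (r_2 − r_1²) / (1 − r_1²)
r_1² = (-0.435)² = 0.189225
Numerator = 0.68 − 0.1892 = 0.4908; denominator = 1 − 0.1892 = 0.8108
φ_{22} = 0.4908 / 0.8108 = 0.605

0.605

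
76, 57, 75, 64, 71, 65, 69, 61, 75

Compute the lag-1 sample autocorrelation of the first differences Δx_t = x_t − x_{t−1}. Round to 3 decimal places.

-0.708

First differences Δx: -19, 18, -11, 7, -6, 4, -8, 14
Mean of differences = -0.1250
Numerator Σ(Δx_t−Δx̄)(Δx_{t+1}−Δx̄) = -826.5156
Denominator Σ(Δx_t−Δx̄)² = 1166.8750
r_1(Δx) = -826.5156 / 1166.8750 = -0.708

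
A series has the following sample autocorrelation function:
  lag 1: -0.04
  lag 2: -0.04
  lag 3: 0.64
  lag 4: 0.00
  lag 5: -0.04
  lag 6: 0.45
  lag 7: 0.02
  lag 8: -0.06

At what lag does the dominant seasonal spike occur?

3

The largest autocorrelation is r_3 = 0.64, with a weaker echo at lag 6 (0.45); the remaining lags stay at or below 0.02.
The dominant spike at lag 3 indicates a seasonal period of 3.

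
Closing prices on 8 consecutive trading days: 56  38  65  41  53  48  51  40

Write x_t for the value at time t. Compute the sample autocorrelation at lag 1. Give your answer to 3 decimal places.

Mean x̄ = (56 + 38 + 65 + 41 + 53 + 48 + 51 + 40)/8 = 49.0000
Deviations from mean: 7.0000, -11.0000, 16.0000, -8.0000, 4.0000, -1.0000, 2.0000, -9.0000
Σ(x_t−x̄)(x_{t+1}−x̄) = (-77.0000) + (-176.0000) + (-128.0000) + (-32.0000) + (-4.0000) + (-2.0000) + (-18.0000) = -437.0000
Denominator Σ(x_t−x̄)² = 592.0000
r_1 = -437.0000 / 592.0000 = -0.738

-0.738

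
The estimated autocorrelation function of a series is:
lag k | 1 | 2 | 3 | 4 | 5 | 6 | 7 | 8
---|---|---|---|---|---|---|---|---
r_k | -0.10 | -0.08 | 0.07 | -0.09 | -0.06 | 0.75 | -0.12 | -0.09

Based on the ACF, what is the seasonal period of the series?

6

The largest autocorrelation is r_6 = 0.75; the remaining lags stay at or below 0.07.
The dominant spike at lag 6 indicates a seasonal period of 6.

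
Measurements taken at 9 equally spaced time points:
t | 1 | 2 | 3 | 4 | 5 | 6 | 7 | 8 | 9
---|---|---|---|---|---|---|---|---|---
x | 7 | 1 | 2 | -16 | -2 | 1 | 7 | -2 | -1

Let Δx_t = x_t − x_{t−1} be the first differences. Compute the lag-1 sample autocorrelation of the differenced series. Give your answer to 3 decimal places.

First differences Δx: -6, 1, -18, 14, 3, 6, -9, 1
Mean of differences = -1.0000
Numerator Σ(Δx_t−Δx̄)(Δx_{t+1}−Δx̄) = -283.0000
Denominator Σ(Δx_t−Δx̄)² = 676.0000
r_1(Δx) = -283.0000 / 676.0000 = -0.419

-0.419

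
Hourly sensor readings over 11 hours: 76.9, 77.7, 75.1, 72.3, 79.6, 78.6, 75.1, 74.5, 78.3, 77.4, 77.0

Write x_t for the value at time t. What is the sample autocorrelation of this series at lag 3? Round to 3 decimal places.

0.011

Mean x̄ = (76.9 + 77.7 + 75.1 + 72.3 + 79.6 + 78.6 + 75.1 + 74.5 + 78.3 + 77.4 + 77.0)/11 = 76.5909
Numerator Σ_{t=1}^{8}(x_t−x̄)(x_{t+3}−x̄) = 0.4934
Denominator Σ(x_t−x̄)² = 45.3891
r_3 = 0.4934 / 45.3891 = 0.011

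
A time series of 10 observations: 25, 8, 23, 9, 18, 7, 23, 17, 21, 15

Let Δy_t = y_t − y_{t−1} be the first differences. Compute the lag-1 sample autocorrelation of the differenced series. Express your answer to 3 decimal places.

-0.801

First differences Δy: -17, 15, -14, 9, -11, 16, -6, 4, -6
Mean of differences = -1.1111
Numerator Σ(Δy_t−Δȳ)(Δy_{t+1}−Δȳ) = -996.7901
Denominator Σ(Δy_t−Δȳ)² = 1244.8889
r_1(Δy) = -996.7901 / 1244.8889 = -0.801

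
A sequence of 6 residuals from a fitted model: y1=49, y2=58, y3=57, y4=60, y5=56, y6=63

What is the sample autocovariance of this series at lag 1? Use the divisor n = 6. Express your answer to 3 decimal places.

Mean ȳ = (49 + 58 + 57 + 60 + 56 + 63)/6 = 57.1667
Σ_{t=1}^{5}(y_t−ȳ)(y_{t+1}−ȳ) = -17.5278
γ_1 = -17.5278 / 6 = -2.921

-2.921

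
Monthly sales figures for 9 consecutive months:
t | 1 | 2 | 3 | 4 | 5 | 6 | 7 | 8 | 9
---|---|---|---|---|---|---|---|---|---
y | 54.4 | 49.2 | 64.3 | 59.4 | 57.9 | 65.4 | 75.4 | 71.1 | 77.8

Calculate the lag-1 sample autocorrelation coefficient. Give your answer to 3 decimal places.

0.472

Mean ȳ = (54.4 + 49.2 + 64.3 + 59.4 + 57.9 + 65.4 + 75.4 + 71.1 + 77.8)/9 = 63.8778
Numerator Σ_{t=1}^{8}(y_t−ȳ)(y_{t+1}−ȳ) = 349.9973
Denominator Σ(y_t−ȳ)² = 742.2956
r_1 = 349.9973 / 742.2956 = 0.472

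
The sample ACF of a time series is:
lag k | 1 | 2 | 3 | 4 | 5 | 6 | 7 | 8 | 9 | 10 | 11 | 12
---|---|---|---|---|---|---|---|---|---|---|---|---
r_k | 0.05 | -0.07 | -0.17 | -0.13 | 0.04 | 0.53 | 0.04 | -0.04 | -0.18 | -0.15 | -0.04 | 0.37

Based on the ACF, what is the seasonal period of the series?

The largest autocorrelation is r_6 = 0.53, with a weaker echo at lag 12 (0.37); the remaining lags stay at or below 0.05.
The dominant spike at lag 6 indicates a seasonal period of 6.

6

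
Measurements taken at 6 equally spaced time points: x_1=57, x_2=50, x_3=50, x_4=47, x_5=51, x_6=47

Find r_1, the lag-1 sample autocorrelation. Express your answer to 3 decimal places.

Mean x̄ = (57 + 50 + 50 + 47 + 51 + 47)/6 = 50.3333
Deviations from mean: 6.6667, -0.3333, -0.3333, -3.3333, 0.6667, -3.3333
Σ(x_t−x̄)(x_{t+1}−x̄) = (-2.2222) + (0.1111) + (1.1111) + (-2.2222) + (-2.2222) = -5.4444
Denominator Σ(x_t−x̄)² = 67.3333
r_1 = -5.4444 / 67.3333 = -0.081

-0.081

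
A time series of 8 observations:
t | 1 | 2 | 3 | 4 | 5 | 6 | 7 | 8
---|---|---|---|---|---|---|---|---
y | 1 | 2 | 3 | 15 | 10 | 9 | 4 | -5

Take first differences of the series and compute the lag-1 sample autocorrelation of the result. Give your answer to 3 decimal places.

First differences Δy: 1, 1, 12, -5, -1, -5, -9
Mean of differences = -0.8571
Numerator Σ(Δy_t−Δȳ)(Δy_{t+1}−Δȳ) = 8.9796
Denominator Σ(Δy_t−Δȳ)² = 272.8571
r_1(Δy) = 8.9796 / 272.8571 = 0.033

0.033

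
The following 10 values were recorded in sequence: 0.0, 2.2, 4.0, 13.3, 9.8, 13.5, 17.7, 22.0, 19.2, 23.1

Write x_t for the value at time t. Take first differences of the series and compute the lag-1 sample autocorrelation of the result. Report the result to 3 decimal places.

First differences Δx: 2.2, 1.8, 9.3, -3.5, 3.7, 4.2, 4.3, -2.8, 3.9
Mean of differences = 2.5667
Numerator Σ(Δx_t−Δx̄)(Δx_{t+1}−Δx̄) = -64.3811
Denominator Σ(Δx_t−Δx̄)² = 120.4000
r_1(Δx) = -64.3811 / 120.4000 = -0.535

-0.535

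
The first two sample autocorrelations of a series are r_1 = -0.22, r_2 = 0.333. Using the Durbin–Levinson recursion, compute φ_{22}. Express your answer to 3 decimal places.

0.299

φ_{22} = (r_2 − r_1²) / (1 − r_1²)
r_1² = (-0.22)² = 0.0484
Numerator = 0.333 − 0.0484 = 0.2846; denominator = 1 − 0.0484 = 0.9516
φ_{22} = 0.2846 / 0.9516 = 0.299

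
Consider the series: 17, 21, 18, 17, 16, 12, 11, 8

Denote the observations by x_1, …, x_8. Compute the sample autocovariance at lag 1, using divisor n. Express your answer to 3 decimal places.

9.375

Mean x̄ = (17 + 21 + 18 + 17 + 16 + 12 + 11 + 8)/8 = 15.0000
Σ_{t=1}^{7}(x_t−x̄)(x_{t+1}−x̄) = 75.0000
γ_1 = 75.0000 / 8 = 9.375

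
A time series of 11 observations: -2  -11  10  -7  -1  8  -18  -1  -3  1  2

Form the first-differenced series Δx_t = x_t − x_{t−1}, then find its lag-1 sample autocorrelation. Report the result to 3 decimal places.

-0.687

First differences Δx: -9, 21, -17, 6, 9, -26, 17, -2, 4, 1
Mean of differences = 0.4000
Numerator Σ(Δx_t−Δx̄)(Δx_{t+1}−Δx̄) = -1312.9600
Denominator Σ(Δx_t−Δx̄)² = 1912.4000
r_1(Δx) = -1312.9600 / 1912.4000 = -0.687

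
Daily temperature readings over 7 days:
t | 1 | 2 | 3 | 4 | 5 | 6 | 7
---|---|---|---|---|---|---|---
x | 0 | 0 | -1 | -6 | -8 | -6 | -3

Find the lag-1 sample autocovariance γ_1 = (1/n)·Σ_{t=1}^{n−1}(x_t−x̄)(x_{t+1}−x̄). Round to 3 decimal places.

5.178

Mean x̄ = (0 + 0 − 1 − 6 − 8 − 6 − 3)/7 = -3.4286
Deviations: 3.4286, 3.4286, 2.4286, -2.5714, -4.5714, -2.5714, 0.4286
Σ_{t=1}^{6}(x_t−x̄)(x_{t+1}−x̄) = 36.2449
γ_1 = 36.2449 / 7 = 5.178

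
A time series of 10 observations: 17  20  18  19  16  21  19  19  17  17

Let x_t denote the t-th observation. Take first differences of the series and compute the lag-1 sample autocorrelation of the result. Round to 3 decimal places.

First differences Δx: 3, -2, 1, -3, 5, -2, 0, -2, 0
Mean of differences = 0.0000
Numerator Σ(Δx_t−Δx̄)(Δx_{t+1}−Δx̄) = -36.0000
Denominator Σ(Δx_t−Δx̄)² = 56.0000
r_1(Δx) = -36.0000 / 56.0000 = -0.643

-0.643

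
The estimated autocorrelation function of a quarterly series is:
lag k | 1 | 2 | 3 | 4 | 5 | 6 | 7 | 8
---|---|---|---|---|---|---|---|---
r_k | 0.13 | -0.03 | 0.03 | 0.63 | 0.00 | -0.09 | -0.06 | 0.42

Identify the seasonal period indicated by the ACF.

4

The largest autocorrelation is r_4 = 0.63, with a weaker echo at lag 8 (0.42); the remaining lags stay at or below 0.13.
The dominant spike at lag 4 indicates a seasonal period of 4.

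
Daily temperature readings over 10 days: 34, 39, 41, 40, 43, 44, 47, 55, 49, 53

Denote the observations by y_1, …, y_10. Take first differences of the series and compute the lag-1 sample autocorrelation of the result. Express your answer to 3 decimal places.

-0.501

First differences Δy: 5, 2, -1, 3, 1, 3, 8, -6, 4
Mean of differences = 2.1111
Numerator Σ(Δy_t−Δȳ)(Δy_{t+1}−Δȳ) = -62.5679
Denominator Σ(Δy_t−Δȳ)² = 124.8889
r_1(Δy) = -62.5679 / 124.8889 = -0.501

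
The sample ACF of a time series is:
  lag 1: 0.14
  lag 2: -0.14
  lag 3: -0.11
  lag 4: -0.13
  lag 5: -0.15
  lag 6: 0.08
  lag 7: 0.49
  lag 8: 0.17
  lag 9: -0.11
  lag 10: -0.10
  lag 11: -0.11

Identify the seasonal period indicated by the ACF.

The largest autocorrelation is r_7 = 0.49; the remaining lags stay at or below 0.17.
The dominant spike at lag 7 indicates a seasonal period of 7.

7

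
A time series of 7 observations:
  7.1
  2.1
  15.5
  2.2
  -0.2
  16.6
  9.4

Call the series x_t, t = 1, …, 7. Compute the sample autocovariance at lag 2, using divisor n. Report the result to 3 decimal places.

Mean x̄ = (7.1 + 2.1 + 15.5 + 2.2 − 0.2 + 16.6 + 9.4)/7 = 7.5286
Deviations: -0.4286, -5.4286, 7.9714, -5.3286, -7.7286, 9.0714, 1.8714
Σ_{t=1}^{5}(x_t−x̄)(x_{t+2}−x̄) = -98.8988
γ_2 = -98.8988 / 7 = -14.128

-14.128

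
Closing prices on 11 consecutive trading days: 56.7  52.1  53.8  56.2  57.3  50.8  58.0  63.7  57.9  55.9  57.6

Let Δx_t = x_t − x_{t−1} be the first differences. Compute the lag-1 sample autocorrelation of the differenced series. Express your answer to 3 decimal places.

-0.198

First differences Δx: -4.6, 1.7, 2.4, 1.1, -6.5, 7.2, 5.7, -5.8, -2.0, 1.7
Mean of differences = 0.0900
Numerator Σ(Δx_t−Δx̄)(Δx_{t+1}−Δx̄) = -39.2201
Denominator Σ(Δx_t−Δx̄)² = 198.0490
r_1(Δx) = -39.2201 / 198.0490 = -0.198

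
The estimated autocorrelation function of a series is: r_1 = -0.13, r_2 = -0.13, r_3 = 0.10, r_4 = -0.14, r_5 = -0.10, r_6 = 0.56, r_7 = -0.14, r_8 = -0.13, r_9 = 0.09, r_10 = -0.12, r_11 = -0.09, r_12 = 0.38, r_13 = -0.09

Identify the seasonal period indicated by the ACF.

The largest autocorrelation is r_6 = 0.56, with a weaker echo at lag 12 (0.38); the remaining lags stay at or below 0.10.
The dominant spike at lag 6 indicates a seasonal period of 6.

6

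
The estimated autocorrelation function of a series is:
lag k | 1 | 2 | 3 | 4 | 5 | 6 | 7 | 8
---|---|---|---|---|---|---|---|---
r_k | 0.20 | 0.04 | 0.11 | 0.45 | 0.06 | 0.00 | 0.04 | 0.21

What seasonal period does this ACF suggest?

4

The largest autocorrelation is r_4 = 0.45, with a weaker echo at lag 8 (0.21); the remaining lags stay at or below 0.20. The elevated value at lag 1 (0.20), dropping to 0.04 at lag 2, reflects decaying short-term dependence rather than seasonality.
The dominant spike at lag 4 indicates a seasonal period of 4.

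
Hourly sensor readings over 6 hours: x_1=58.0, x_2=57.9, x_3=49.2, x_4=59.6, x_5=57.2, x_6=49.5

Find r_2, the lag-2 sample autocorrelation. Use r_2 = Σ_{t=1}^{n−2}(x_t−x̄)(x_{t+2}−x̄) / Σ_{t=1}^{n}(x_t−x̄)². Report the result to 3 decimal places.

Mean x̄ = (58.0 + 57.9 + 49.2 + 59.6 + 57.2 + 49.5)/6 = 55.2333
Deviations from mean: 2.7667, 2.6667, -6.0333, 4.3667, 1.9667, -5.7333
Numerator Σ_{t=1}^{4}(x_t−x̄)(x_{t+2}−x̄) = -41.9489
Denominator Σ(x_t−x̄)² = 106.9733
r_2 = -41.9489 / 106.9733 = -0.392

-0.392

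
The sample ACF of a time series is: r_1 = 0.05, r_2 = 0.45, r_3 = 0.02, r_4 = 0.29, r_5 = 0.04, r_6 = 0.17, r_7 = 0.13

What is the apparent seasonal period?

2

The largest autocorrelation is r_2 = 0.45, with weaker echoes at lags 4 (0.29) and 6 (0.17); the remaining lags stay at or below 0.13.
The dominant spike at lag 2 indicates a seasonal period of 2.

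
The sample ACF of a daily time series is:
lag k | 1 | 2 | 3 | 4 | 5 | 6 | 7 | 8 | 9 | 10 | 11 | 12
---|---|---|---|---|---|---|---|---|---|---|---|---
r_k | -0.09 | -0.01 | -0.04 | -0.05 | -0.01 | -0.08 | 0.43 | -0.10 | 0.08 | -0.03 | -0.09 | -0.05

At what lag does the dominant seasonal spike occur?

The largest autocorrelation is r_7 = 0.43; the remaining lags stay at or below 0.08.
The dominant spike at lag 7 indicates a seasonal period of 7.

7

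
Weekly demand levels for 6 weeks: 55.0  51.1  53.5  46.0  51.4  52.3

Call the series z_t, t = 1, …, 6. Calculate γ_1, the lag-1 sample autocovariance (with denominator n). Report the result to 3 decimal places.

-2.089

Mean z̄ = (55.0 + 51.1 + 53.5 + 46.0 + 51.4 + 52.3)/6 = 51.5500
Σ_{t=1}^{5}(z_t−z̄)(z_{t+1}−z̄) = -12.5325
γ_1 = -12.5325 / 6 = -2.089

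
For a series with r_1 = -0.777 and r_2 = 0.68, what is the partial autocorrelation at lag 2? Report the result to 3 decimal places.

φ_{22} = (r_2 − r_1²) / (1 − r_1²)
r_1² = (-0.777)² = 0.603729
Numerator = 0.68 − 0.6037 = 0.0763; denominator = 1 − 0.6037 = 0.3963
φ_{22} = 0.0763 / 0.3963 = 0.192

0.192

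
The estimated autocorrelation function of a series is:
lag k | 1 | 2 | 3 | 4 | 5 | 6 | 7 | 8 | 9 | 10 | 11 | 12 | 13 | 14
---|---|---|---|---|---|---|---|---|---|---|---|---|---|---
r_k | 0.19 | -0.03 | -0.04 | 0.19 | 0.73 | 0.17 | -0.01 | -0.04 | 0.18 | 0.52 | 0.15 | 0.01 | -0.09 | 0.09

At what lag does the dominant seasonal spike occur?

The largest autocorrelation is r_5 = 0.73, with a weaker echo at lag 10 (0.52); the remaining lags stay at or below 0.19.
The dominant spike at lag 5 indicates a seasonal period of 5.

5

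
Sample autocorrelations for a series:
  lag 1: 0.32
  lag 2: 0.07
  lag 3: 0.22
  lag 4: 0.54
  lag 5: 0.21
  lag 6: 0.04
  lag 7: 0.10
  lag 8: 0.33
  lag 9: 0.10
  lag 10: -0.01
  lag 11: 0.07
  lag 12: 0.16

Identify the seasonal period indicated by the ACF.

4

The largest autocorrelation is r_4 = 0.54, with a weaker echo at lag 8 (0.33); the remaining lags stay at or below 0.32. The elevated value at lag 1 (0.32), dropping to 0.07 at lag 2, reflects decaying short-term dependence rather than seasonality.
The dominant spike at lag 4 indicates a seasonal period of 4.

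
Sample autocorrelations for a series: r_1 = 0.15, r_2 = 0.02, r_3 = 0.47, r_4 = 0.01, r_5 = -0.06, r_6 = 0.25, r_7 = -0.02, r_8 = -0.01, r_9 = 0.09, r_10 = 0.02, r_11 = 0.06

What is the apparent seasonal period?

3

The largest autocorrelation is r_3 = 0.47, with a weaker echo at lag 6 (0.25); the remaining lags stay at or below 0.15.
The dominant spike at lag 3 indicates a seasonal period of 3.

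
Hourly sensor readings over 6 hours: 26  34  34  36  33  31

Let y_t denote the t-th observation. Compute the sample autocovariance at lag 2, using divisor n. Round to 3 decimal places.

-1.370

Mean ȳ = (26 + 34 + 34 + 36 + 33 + 31)/6 = 32.3333
Deviations: -6.3333, 1.6667, 1.6667, 3.6667, 0.6667, -1.3333
Σ_{t=1}^{4}(y_t−ȳ)(y_{t+2}−ȳ) = -8.2222
γ_2 = -8.2222 / 6 = -1.370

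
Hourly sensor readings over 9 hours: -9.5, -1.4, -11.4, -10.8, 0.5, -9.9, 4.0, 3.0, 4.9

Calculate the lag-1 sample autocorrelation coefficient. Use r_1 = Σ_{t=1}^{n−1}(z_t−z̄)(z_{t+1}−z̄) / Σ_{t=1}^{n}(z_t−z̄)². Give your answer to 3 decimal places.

Mean z̄ = (-9.5 − 1.4 − 11.4 − 10.8 + 0.5 − 9.9 + 4.0 + 3.0 + 4.9)/9 = -3.4000
Numerator Σ_{t=1}^{8}(z_t−z̄)(z_{t+1}−z̄) = 29.1700
Denominator Σ(z_t−z̄)² = 382.0400
r_1 = 29.1700 / 382.0400 = 0.076

0.076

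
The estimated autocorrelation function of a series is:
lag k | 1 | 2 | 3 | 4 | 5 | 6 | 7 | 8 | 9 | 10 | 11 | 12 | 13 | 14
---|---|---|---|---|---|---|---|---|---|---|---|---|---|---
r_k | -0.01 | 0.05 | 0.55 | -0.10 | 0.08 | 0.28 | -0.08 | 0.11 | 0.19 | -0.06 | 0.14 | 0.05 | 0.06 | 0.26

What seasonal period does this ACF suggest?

The largest autocorrelation is r_3 = 0.55, with a weaker echo at lag 6 (0.28); the remaining lags stay at or below 0.26.
The dominant spike at lag 3 indicates a seasonal period of 3.

3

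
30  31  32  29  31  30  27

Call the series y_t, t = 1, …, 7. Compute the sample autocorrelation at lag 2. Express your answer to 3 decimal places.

Mean ȳ = (30 + 31 + 32 + 29 + 31 + 30 + 27)/7 = 30.0000
Deviations from mean: 0.0000, 1.0000, 2.0000, -1.0000, 1.0000, 0.0000, -3.0000
Σ(y_t−ȳ)(y_{t+2}−ȳ) = (0.0000) + (-1.0000) + (2.0000) + (0.0000) + (-3.0000) = -2.0000
Denominator Σ(y_t−ȳ)² = 16.0000
r_2 = -2.0000 / 16.0000 = -0.125

-0.125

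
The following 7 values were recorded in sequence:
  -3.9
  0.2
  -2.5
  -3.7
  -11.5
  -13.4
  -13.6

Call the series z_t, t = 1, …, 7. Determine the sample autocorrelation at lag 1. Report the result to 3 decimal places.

0.636

Mean z̄ = (-3.9 + 0.2 − 2.5 − 3.7 − 11.5 − 13.4 − 13.6)/7 = -6.9143
Numerator Σ_{t=1}^{6}(z_t−z̄)(z_{t+1}−z̄) = 125.4012
Denominator Σ(z_t−z̄)² = 197.3086
r_1 = 125.4012 / 197.3086 = 0.636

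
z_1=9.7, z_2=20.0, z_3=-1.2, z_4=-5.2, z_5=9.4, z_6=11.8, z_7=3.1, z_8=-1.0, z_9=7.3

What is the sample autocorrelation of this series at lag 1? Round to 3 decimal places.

0.015

Mean z̄ = (9.7 + 20.0 − 1.2 − 5.2 + 9.4 + 11.8 + 3.1 − 1.0 + 7.3)/9 = 5.9889
Numerator Σ_{t=1}^{8}(z_t−z̄)(z_{t+1}−z̄) = 7.6032
Denominator Σ(z_t−z̄)² = 491.2689
r_1 = 7.6032 / 491.2689 = 0.015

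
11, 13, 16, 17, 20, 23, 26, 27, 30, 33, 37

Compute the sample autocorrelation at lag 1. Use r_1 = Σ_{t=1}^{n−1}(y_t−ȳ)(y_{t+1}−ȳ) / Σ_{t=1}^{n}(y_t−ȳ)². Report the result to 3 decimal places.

0.706

Mean ȳ = (11 + 13 + 16 + 17 + 20 + 23 + 26 + 27 + 30 + 33 + 37)/11 = 23.0000
Numerator Σ_{t=1}^{10}(y_t−ȳ)(y_{t+1}−ȳ) = 500.0000
Denominator Σ(y_t−ȳ)² = 708.0000
r_1 = 500.0000 / 708.0000 = 0.706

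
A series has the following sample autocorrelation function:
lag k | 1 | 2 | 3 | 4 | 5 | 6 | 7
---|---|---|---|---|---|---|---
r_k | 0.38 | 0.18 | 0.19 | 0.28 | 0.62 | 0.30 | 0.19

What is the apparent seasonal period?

The largest autocorrelation is r_5 = 0.62; the remaining lags stay at or below 0.38. The elevated value at lag 1 (0.38), dropping to 0.18 at lag 2, reflects decaying short-term dependence rather than seasonality.
The dominant spike at lag 5 indicates a seasonal period of 5.

5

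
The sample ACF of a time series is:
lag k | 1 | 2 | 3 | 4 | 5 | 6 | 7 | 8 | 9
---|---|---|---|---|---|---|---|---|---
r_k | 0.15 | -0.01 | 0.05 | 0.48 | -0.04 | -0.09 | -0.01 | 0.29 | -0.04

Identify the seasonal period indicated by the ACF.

The largest autocorrelation is r_4 = 0.48, with a weaker echo at lag 8 (0.29); the remaining lags stay at or below 0.15.
The dominant spike at lag 4 indicates a seasonal period of 4.

4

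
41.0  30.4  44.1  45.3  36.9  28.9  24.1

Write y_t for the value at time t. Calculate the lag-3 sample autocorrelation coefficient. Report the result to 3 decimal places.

Mean ȳ = (41.0 + 30.4 + 44.1 + 45.3 + 36.9 + 28.9 + 24.1)/7 = 35.8143
Deviations from mean: 5.1857, -5.4143, 8.2857, 9.4857, 1.0857, -6.9143, -11.7143
Σ(y_t−ȳ)(y_{t+3}−ȳ) = (49.1902) + (-5.8784) + (-57.2898) + (-111.1184) = -125.0963
Denominator Σ(y_t−ȳ)² = 401.0486
r_3 = -125.0963 / 401.0486 = -0.312

-0.312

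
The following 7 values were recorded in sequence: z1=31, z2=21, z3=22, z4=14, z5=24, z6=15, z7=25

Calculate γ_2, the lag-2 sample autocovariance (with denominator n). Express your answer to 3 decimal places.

Mean z̄ = (31 + 21 + 22 + 14 + 24 + 15 + 25)/7 = 21.7143
Σ_{t=1}^{5}(z_t−z̄)(z_{t+2}−z̄) = 68.1224
γ_2 = 68.1224 / 7 = 9.732

9.732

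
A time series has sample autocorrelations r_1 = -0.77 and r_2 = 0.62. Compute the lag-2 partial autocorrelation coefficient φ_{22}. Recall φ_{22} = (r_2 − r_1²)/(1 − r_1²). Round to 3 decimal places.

0.067

φ_{22} = (r_2 − r_1²) / (1 − r_1²)
r_1² = (-0.77)² = 0.5929
Numerator = 0.62 − 0.5929 = 0.0271; denominator = 1 − 0.5929 = 0.4071
φ_{22} = 0.0271 / 0.4071 = 0.067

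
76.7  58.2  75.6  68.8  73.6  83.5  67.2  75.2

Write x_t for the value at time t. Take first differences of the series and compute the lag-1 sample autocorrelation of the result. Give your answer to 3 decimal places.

-0.626

First differences Δx: -18.5, 17.4, -6.8, 4.8, 9.9, -16.3, 8.0
Mean of differences = -0.2143
Numerator Σ(Δx_t−Δx̄)(Δx_{t+1}−Δx̄) = -715.2273
Denominator Σ(Δx_t−Δx̄)² = 1141.6686
r_1(Δx) = -715.2273 / 1141.6686 = -0.626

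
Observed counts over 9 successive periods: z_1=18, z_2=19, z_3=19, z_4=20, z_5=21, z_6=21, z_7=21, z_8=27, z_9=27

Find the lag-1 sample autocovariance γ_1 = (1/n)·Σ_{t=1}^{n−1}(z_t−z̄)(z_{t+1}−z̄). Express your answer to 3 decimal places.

5.262

Mean z̄ = (18 + 19 + 19 + 20 + 21 + 21 + 21 + 27 + 27)/9 = 21.4444
Σ_{t=1}^{8}(z_t−z̄)(z_{t+1}−z̄) = 47.3580
γ_1 = 47.3580 / 9 = 5.262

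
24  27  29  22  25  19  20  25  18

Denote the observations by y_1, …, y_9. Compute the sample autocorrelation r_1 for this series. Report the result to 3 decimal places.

0.059

Mean ȳ = (24 + 27 + 29 + 22 + 25 + 19 + 20 + 25 + 18)/9 = 23.2222
Numerator Σ_{t=1}^{8}(y_t−ȳ)(y_{t+1}−ȳ) = 6.6173
Denominator Σ(y_t−ȳ)² = 111.5556
r_1 = 6.6173 / 111.5556 = 0.059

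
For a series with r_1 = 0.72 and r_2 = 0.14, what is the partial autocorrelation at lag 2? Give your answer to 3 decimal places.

-0.786

φ_{22} = (r_2 − r_1²) / (1 − r_1²)
r_1² = (0.72)² = 0.5184
Numerator = 0.14 − 0.5184 = -0.3784; denominator = 1 − 0.5184 = 0.4816
φ_{22} = -0.3784 / 0.4816 = -0.786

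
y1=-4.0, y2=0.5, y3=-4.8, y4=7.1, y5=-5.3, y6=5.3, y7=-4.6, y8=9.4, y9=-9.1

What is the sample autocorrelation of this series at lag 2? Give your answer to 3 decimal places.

Mean ȳ = (-4.0 + 0.5 − 4.8 + 7.1 − 5.3 + 5.3 − 4.6 + 9.4 − 9.1)/9 = -0.6111
Σ(y_t−ȳ)(y_{t+2}−ȳ) = (14.1957) + (8.5679) + (19.6412) + (45.5812) + (18.7035) + (59.1768) + (33.8612) = 199.7275
Denominator Σ(y_t−ȳ)² = 334.8489
r_2 = 199.7275 / 334.8489 = 0.596

0.596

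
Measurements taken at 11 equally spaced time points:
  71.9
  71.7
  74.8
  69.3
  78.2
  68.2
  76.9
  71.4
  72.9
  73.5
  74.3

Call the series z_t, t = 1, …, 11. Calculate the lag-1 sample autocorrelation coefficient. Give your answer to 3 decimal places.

Mean z̄ = (71.9 + 71.7 + 74.8 + 69.3 + 78.2 + 68.2 + 76.9 + 71.4 + 72.9 + 73.5 + 74.3)/11 = 73.0091
Numerator Σ_{t=1}^{10}(z_t−z̄)(z_{t+1}−z̄) = -75.9692
Denominator Σ(z_t−z̄)² = 89.6291
r_1 = -75.9692 / 89.6291 = -0.848

-0.848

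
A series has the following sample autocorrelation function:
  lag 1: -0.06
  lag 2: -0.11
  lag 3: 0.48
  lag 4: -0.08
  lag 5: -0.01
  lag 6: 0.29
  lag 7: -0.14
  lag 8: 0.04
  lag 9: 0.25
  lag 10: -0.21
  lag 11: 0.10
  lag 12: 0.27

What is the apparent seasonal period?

The largest autocorrelation is r_3 = 0.48, with weaker echoes at lags 6 (0.29), 9 (0.25) and 12 (0.27); the remaining lags stay at or below 0.10.
The dominant spike at lag 3 indicates a seasonal period of 3.

3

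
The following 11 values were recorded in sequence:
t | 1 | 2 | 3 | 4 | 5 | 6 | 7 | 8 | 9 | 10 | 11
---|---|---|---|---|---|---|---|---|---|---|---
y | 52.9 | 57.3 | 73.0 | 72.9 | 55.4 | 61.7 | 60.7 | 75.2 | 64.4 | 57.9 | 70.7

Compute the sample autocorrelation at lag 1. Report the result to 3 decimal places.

Mean ȳ = (52.9 + 57.3 + 73.0 + 72.9 + 55.4 + 61.7 + 60.7 + 75.2 + 64.4 + 57.9 + 70.7)/11 = 63.8273
Numerator Σ_{t=1}^{10}(y_t−ȳ)(y_{t+1}−ȳ) = -30.3880
Denominator Σ(y_t−ȳ)² = 625.8218
r_1 = -30.3880 / 625.8218 = -0.049

-0.049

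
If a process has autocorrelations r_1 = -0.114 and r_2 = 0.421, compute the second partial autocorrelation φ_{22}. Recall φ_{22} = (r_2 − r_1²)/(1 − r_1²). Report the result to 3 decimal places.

φ_{22} = (r_2 − r_1²) / (1 − r_1²)
r_1² = (-0.114)² = 0.012996
Numerator = 0.421 − 0.0130 = 0.4080; denominator = 1 − 0.0130 = 0.9870
φ_{22} = 0.4080 / 0.9870 = 0.413

0.413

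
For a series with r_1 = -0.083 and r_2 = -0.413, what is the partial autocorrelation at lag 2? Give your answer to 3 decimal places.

-0.423

φ_{22} = (r_2 − r_1²) / (1 − r_1²)
r_1² = (-0.083)² = 0.006889
Numerator = -0.413 − 0.0069 = -0.4199; denominator = 1 − 0.0069 = 0.9931
φ_{22} = -0.4199 / 0.9931 = -0.423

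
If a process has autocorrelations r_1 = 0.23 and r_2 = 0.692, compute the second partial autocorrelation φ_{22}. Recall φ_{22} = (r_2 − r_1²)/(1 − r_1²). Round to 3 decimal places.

φ_{22} = (r_2 − r_1²) / (1 − r_1²)
r_1² = (0.23)² = 0.0529
Numerator = 0.692 − 0.0529 = 0.6391; denominator = 1 − 0.0529 = 0.9471
φ_{22} = 0.6391 / 0.9471 = 0.675

0.675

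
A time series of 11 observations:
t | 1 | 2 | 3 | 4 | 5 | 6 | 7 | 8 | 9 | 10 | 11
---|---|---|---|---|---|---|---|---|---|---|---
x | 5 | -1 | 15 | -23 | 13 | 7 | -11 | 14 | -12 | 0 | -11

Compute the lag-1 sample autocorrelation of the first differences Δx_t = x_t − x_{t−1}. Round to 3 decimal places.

-0.755

First differences Δx: -6, 16, -38, 36, -6, -18, 25, -26, 12, -11
Mean of differences = -1.6000
Numerator Σ(Δx_t−Δx̄)(Δx_{t+1}−Δx̄) = -3724.9600
Denominator Σ(Δx_t−Δx̄)² = 4932.4000
r_1(Δx) = -3724.9600 / 4932.4000 = -0.755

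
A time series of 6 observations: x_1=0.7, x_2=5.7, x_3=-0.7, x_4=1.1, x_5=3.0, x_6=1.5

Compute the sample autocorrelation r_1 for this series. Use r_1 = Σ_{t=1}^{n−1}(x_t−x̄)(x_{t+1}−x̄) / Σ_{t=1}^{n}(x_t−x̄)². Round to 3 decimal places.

Mean x̄ = (0.7 + 5.7 − 0.7 + 1.1 + 3.0 + 1.5)/6 = 1.8833
Deviations from mean: -1.1833, 3.8167, -2.5833, -0.7833, 1.1167, -0.3833
Σ(x_t−x̄)(x_{t+1}−x̄) = (-4.5164) + (-9.8597) + (2.0236) + (-0.8747) + (-0.4281) = -13.6553
Denominator Σ(x_t−x̄)² = 24.6483
r_1 = -13.6553 / 24.6483 = -0.554

-0.554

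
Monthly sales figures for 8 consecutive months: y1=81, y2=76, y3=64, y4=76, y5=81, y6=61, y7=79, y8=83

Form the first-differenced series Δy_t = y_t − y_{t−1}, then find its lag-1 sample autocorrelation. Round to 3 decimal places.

-0.383

First differences Δy: -5, -12, 12, 5, -20, 18, 4
Mean of differences = 0.2857
Numerator Σ(Δy_t−Δȳ)(Δy_{t+1}−Δȳ) = -412.9388
Denominator Σ(Δy_t−Δȳ)² = 1077.4286
r_1(Δy) = -412.9388 / 1077.4286 = -0.383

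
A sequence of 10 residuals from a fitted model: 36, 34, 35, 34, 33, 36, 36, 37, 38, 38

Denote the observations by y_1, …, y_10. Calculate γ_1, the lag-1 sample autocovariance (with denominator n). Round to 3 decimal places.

1.441

Mean ȳ = (36 + 34 + 35 + 34 + 33 + 36 + 36 + 37 + 38 + 38)/10 = 35.7000
Σ_{t=1}^{9}(y_t−ȳ)(y_{t+1}−ȳ) = 14.4100
γ_1 = 14.4100 / 10 = 1.441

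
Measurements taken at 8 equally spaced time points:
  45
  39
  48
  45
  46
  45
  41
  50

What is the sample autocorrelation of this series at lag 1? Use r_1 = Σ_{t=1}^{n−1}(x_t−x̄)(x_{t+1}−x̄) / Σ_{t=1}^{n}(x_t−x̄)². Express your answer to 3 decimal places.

-0.446

Mean x̄ = (45 + 39 + 48 + 45 + 46 + 45 + 41 + 50)/8 = 44.8750
Deviations from mean: 0.1250, -5.8750, 3.1250, 0.1250, 1.1250, 0.1250, -3.8750, 5.1250
Numerator Σ_{t=1}^{7}(x_t−x̄)(x_{t+1}−x̄) = -38.7656
Denominator Σ(x_t−x̄)² = 86.8750
r_1 = -38.7656 / 86.8750 = -0.446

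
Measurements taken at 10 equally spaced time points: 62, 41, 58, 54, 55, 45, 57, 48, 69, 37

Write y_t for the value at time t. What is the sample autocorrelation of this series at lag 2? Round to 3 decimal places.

0.260

Mean ȳ = (62 + 41 + 58 + 54 + 55 + 45 + 57 + 48 + 69 + 37)/10 = 52.6000
Numerator Σ_{t=1}^{8}(y_t−ȳ)(y_{t+2}−ȳ) = 226.2800
Denominator Σ(y_t−ȳ)² = 870.4000
r_2 = 226.2800 / 870.4000 = 0.260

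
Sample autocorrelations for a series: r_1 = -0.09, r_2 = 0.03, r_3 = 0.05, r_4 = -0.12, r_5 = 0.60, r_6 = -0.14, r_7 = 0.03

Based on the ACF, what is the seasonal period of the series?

The largest autocorrelation is r_5 = 0.60; the remaining lags stay at or below 0.05.
The dominant spike at lag 5 indicates a seasonal period of 5.

5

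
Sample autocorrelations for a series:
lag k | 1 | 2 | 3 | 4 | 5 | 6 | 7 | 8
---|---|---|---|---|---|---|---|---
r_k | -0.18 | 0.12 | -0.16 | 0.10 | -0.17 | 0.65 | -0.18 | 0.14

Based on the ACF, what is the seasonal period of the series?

6

The largest autocorrelation is r_6 = 0.65; the remaining lags stay at or below 0.14.
The dominant spike at lag 6 indicates a seasonal period of 6.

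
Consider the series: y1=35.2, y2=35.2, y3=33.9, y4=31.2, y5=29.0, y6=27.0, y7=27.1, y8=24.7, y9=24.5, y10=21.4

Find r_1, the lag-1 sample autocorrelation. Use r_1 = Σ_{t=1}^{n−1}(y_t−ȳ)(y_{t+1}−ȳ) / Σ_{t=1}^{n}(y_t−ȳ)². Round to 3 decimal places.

Mean ȳ = (35.2 + 35.2 + 33.9 + 31.2 + 29.0 + 27.0 + 27.1 + 24.7 + 24.5 + 21.4)/10 = 28.9200
Numerator Σ_{t=1}^{9}(y_t−ȳ)(y_{t+1}−ȳ) = 145.1616
Denominator Σ(y_t−ȳ)² = 209.7760
r_1 = 145.1616 / 209.7760 = 0.692

0.692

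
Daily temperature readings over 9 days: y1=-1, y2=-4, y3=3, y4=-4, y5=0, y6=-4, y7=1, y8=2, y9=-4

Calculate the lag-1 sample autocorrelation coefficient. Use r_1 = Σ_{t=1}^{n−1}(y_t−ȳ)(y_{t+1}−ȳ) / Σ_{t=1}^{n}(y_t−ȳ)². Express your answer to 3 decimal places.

-0.592

Mean ȳ = (-1 − 4 + 3 − 4 + 0 − 4 + 1 + 2 − 4)/9 = -1.2222
Numerator Σ_{t=1}^{8}(y_t−ȳ)(y_{t+1}−ȳ) = -38.8272
Denominator Σ(y_t−ȳ)² = 65.5556
r_1 = -38.8272 / 65.5556 = -0.592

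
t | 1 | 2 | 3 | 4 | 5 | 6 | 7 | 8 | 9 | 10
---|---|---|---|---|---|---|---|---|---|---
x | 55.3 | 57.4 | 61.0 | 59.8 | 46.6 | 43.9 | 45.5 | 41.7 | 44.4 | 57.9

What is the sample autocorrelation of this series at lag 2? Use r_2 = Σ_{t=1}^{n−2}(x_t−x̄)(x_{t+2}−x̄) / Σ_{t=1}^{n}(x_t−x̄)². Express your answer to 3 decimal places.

0.112

Mean x̄ = (55.3 + 57.4 + 61.0 + 59.8 + 46.6 + 43.9 + 45.5 + 41.7 + 44.4 + 57.9)/10 = 51.3500
Numerator Σ_{t=1}^{8}(x_t−x̄)(x_{t+2}−x̄) = 57.5800
Denominator Σ(x_t−x̄)² = 513.3450
r_2 = 57.5800 / 513.3450 = 0.112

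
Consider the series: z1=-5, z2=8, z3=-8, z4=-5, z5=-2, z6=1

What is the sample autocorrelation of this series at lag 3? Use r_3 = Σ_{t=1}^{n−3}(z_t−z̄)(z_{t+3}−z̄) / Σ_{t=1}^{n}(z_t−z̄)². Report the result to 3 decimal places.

Mean z̄ = (-5 + 8 − 8 − 5 − 2 + 1)/6 = -1.8333
Σ(z_t−z̄)(z_{t+3}−z̄) = (10.0278) + (-1.6389) + (-17.4722) = -9.0833
Denominator Σ(z_t−z̄)² = 162.8333
r_3 = -9.0833 / 162.8333 = -0.056

-0.056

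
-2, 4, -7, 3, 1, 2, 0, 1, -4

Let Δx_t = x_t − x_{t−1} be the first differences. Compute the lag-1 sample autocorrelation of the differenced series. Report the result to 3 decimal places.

-0.713

First differences Δx: 6, -11, 10, -2, 1, -2, 1, -5
Mean of differences = -0.2500
Numerator Σ(Δx_t−Δx̄)(Δx_{t+1}−Δx̄) = -207.8125
Denominator Σ(Δx_t−Δx̄)² = 291.5000
r_1(Δx) = -207.8125 / 291.5000 = -0.713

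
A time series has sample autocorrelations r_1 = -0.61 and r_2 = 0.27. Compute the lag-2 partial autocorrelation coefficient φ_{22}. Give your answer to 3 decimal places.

-0.163

φ_{22} = (r_2 − r_1²) / (1 − r_1²)
r_1² = (-0.61)² = 0.3721
Numerator = 0.27 − 0.3721 = -0.1021; denominator = 1 − 0.3721 = 0.6279
φ_{22} = -0.1021 / 0.6279 = -0.163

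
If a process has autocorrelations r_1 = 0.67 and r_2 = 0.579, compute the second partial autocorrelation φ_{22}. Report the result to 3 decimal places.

0.236

φ_{22} = (r_2 − r_1²) / (1 − r_1²)
r_1² = (0.67)² = 0.4489
Numerator = 0.579 − 0.4489 = 0.1301; denominator = 1 − 0.4489 = 0.5511
φ_{22} = 0.1301 / 0.5511 = 0.236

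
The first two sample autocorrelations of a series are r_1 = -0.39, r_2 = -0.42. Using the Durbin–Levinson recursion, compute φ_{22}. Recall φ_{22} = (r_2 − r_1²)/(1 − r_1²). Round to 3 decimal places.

φ_{22} = (r_2 − r_1²) / (1 − r_1²)
r_1² = (-0.39)² = 0.1521
Numerator = -0.42 − 0.1521 = -0.5721; denominator = 1 − 0.1521 = 0.8479
φ_{22} = -0.5721 / 0.8479 = -0.675

-0.675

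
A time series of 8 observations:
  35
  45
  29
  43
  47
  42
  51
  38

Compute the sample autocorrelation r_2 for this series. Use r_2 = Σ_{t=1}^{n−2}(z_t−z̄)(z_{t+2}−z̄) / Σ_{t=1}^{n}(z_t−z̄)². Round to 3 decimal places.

Mean z̄ = (35 + 45 + 29 + 43 + 47 + 42 + 51 + 38)/8 = 41.2500
Deviations from mean: -6.2500, 3.7500, -12.2500, 1.7500, 5.7500, 0.7500, 9.7500, -3.2500
Σ(z_t−z̄)(z_{t+2}−z̄) = (76.5625) + (6.5625) + (-70.4375) + (1.3125) + (56.0625) + (-2.4375) = 67.6250
Denominator Σ(z_t−z̄)² = 345.5000
r_2 = 67.6250 / 345.5000 = 0.196

0.196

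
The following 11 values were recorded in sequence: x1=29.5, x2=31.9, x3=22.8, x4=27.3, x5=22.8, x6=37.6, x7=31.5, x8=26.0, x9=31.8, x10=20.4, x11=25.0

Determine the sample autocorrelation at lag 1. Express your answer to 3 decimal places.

-0.169

Mean x̄ = (29.5 + 31.9 + 22.8 + 27.3 + 22.8 + 37.6 + 31.5 + 26.0 + 31.8 + 20.4 + 25.0)/11 = 27.8727
Numerator Σ_{t=1}^{10}(x_t−x̄)(x_{t+1}−x̄) = -44.1535
Denominator Σ(x_t−x̄)² = 261.4618
r_1 = -44.1535 / 261.4618 = -0.169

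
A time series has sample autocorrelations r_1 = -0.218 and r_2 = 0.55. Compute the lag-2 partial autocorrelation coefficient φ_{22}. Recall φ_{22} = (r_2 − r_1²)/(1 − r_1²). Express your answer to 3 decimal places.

0.528

φ_{22} = (r_2 − r_1²) / (1 − r_1²)
r_1² = (-0.218)² = 0.047524
Numerator = 0.55 − 0.0475 = 0.5025; denominator = 1 − 0.0475 = 0.9525
φ_{22} = 0.5025 / 0.9525 = 0.528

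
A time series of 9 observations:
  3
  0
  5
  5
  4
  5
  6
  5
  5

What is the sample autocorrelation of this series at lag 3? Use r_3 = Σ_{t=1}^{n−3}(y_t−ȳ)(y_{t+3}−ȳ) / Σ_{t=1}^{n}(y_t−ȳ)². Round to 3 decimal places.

0.094

Mean ȳ = (3 + 0 + 5 + 5 + 4 + 5 + 6 + 5 + 5)/9 = 4.2222
Σ(y_t−ȳ)(y_{t+3}−ȳ) = (-0.9506) + (0.9383) + (0.6049) + (1.3827) + (-0.1728) + (0.6049) = 2.4074
Denominator Σ(y_t−ȳ)² = 25.5556
r_3 = 2.4074 / 25.5556 = 0.094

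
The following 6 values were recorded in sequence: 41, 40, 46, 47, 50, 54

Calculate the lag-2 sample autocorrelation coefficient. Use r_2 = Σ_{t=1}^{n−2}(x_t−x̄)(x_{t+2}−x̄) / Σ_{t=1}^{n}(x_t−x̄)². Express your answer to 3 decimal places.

0.010

Mean x̄ = (41 + 40 + 46 + 47 + 50 + 54)/6 = 46.3333
Deviations from mean: -5.3333, -6.3333, -0.3333, 0.6667, 3.6667, 7.6667
Σ(x_t−x̄)(x_{t+2}−x̄) = (1.7778) + (-4.2222) + (-1.2222) + (5.1111) = 1.4444
Denominator Σ(x_t−x̄)² = 141.3333
r_2 = 1.4444 / 141.3333 = 0.010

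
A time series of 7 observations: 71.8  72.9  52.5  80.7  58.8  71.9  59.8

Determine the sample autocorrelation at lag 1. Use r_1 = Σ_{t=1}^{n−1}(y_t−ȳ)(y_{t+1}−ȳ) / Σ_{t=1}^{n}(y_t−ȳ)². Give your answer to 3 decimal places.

-0.741

Mean ȳ = (71.8 + 72.9 + 52.5 + 80.7 + 58.8 + 71.9 + 59.8)/7 = 66.9143
Deviations from mean: 4.8857, 5.9857, -14.4143, 13.7857, -8.1143, 4.9857, -7.1143
Σ(y_t−ȳ)(y_{t+1}−ȳ) = (29.2445) + (-86.2798) + (-198.7112) + (-111.8612) + (-40.4555) + (-35.4698) = -443.5331
Denominator Σ(y_t−ȳ)² = 598.8286
r_1 = -443.5331 / 598.8286 = -0.741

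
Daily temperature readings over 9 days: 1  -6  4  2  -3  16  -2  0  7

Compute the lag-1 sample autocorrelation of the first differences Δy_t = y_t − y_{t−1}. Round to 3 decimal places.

First differences Δy: -7, 10, -2, -5, 19, -18, 2, 7
Mean of differences = 0.7500
Numerator Σ(Δy_t−Δȳ)(Δy_{t+1}−Δȳ) = -544.0625
Denominator Σ(Δy_t−Δȳ)² = 911.5000
r_1(Δy) = -544.0625 / 911.5000 = -0.597

-0.597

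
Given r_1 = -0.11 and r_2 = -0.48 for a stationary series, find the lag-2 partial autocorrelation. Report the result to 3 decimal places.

φ_{22} = (r_2 − r_1²) / (1 − r_1²)
r_1² = (-0.11)² = 0.0121
Numerator = -0.48 − 0.0121 = -0.4921; denominator = 1 − 0.0121 = 0.9879
φ_{22} = -0.4921 / 0.9879 = -0.498

-0.498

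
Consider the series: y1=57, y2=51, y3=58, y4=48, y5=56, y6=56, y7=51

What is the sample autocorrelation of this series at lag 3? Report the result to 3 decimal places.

Mean ȳ = (57 + 51 + 58 + 48 + 56 + 56 + 51)/7 = 53.8571
Deviations from mean: 3.1429, -2.8571, 4.1429, -5.8571, 2.1429, 2.1429, -2.8571
Numerator Σ_{t=1}^{4}(y_t−ȳ)(y_{t+3}−ȳ) = 1.0816
Denominator Σ(y_t−ȳ)² = 86.8571
r_3 = 1.0816 / 86.8571 = 0.012

0.012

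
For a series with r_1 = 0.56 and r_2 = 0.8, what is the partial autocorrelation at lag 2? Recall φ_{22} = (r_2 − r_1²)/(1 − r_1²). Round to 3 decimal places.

φ_{22} = (r_2 − r_1²) / (1 − r_1²)
r_1² = (0.56)² = 0.3136
Numerator = 0.8 − 0.3136 = 0.4864; denominator = 1 − 0.3136 = 0.6864
φ_{22} = 0.4864 / 0.6864 = 0.709

0.709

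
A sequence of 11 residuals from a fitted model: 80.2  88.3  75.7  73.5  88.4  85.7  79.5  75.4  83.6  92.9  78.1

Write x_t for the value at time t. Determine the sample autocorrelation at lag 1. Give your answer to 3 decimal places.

-0.142

Mean x̄ = (80.2 + 88.3 + 75.7 + 73.5 + 88.4 + 85.7 + 79.5 + 75.4 + 83.6 + 92.9 + 78.1)/11 = 81.9364
Numerator Σ_{t=1}^{10}(x_t−x̄)(x_{t+1}−x̄) = -56.2659
Denominator Σ(x_t−x̄)² = 395.8655
r_1 = -56.2659 / 395.8655 = -0.142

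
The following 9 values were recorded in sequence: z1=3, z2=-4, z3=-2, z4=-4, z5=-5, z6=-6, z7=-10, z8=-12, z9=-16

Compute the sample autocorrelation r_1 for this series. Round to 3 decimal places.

0.465

Mean z̄ = (3 − 4 − 2 − 4 − 5 − 6 − 10 − 12 − 16)/9 = -6.2222
Numerator Σ_{t=1}^{8}(z_t−z̄)(z_{t+1}−z̄) = 119.7284
Denominator Σ(z_t−z̄)² = 257.5556
r_1 = 119.7284 / 257.5556 = 0.465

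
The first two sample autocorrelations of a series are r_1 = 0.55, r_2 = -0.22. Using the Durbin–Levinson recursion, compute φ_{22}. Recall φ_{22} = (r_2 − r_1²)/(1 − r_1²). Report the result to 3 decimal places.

φ_{22} = (r_2 − r_1²) / (1 − r_1²)
r_1² = (0.55)² = 0.3025
Numerator = -0.22 − 0.3025 = -0.5225; denominator = 1 − 0.3025 = 0.6975
φ_{22} = -0.5225 / 0.6975 = -0.749

-0.749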